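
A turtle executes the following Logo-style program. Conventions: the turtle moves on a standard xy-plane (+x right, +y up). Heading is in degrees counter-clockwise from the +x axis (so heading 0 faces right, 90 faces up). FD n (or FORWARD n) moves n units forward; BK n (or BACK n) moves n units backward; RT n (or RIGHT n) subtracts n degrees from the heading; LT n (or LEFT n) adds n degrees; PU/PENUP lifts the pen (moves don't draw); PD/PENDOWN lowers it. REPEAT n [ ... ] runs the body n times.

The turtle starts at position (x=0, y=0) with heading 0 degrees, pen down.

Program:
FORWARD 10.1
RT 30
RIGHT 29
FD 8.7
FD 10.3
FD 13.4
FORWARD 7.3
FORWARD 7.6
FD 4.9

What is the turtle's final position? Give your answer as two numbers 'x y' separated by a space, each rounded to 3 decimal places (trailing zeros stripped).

Answer: 36.985 -44.744

Derivation:
Executing turtle program step by step:
Start: pos=(0,0), heading=0, pen down
FD 10.1: (0,0) -> (10.1,0) [heading=0, draw]
RT 30: heading 0 -> 330
RT 29: heading 330 -> 301
FD 8.7: (10.1,0) -> (14.581,-7.457) [heading=301, draw]
FD 10.3: (14.581,-7.457) -> (19.886,-16.286) [heading=301, draw]
FD 13.4: (19.886,-16.286) -> (26.787,-27.772) [heading=301, draw]
FD 7.3: (26.787,-27.772) -> (30.547,-34.03) [heading=301, draw]
FD 7.6: (30.547,-34.03) -> (34.461,-40.544) [heading=301, draw]
FD 4.9: (34.461,-40.544) -> (36.985,-44.744) [heading=301, draw]
Final: pos=(36.985,-44.744), heading=301, 7 segment(s) drawn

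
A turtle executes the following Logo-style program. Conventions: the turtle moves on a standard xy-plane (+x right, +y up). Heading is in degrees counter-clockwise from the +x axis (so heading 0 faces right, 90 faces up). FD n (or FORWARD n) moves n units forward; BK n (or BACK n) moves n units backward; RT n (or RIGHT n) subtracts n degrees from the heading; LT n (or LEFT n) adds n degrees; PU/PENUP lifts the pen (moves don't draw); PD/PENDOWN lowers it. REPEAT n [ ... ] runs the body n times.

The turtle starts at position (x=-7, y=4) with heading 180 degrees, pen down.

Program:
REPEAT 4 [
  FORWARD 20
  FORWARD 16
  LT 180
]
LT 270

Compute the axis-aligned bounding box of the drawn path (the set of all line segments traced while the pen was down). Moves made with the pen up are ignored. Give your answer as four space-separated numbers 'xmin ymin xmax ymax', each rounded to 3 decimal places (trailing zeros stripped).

Answer: -43 4 -7 4

Derivation:
Executing turtle program step by step:
Start: pos=(-7,4), heading=180, pen down
REPEAT 4 [
  -- iteration 1/4 --
  FD 20: (-7,4) -> (-27,4) [heading=180, draw]
  FD 16: (-27,4) -> (-43,4) [heading=180, draw]
  LT 180: heading 180 -> 0
  -- iteration 2/4 --
  FD 20: (-43,4) -> (-23,4) [heading=0, draw]
  FD 16: (-23,4) -> (-7,4) [heading=0, draw]
  LT 180: heading 0 -> 180
  -- iteration 3/4 --
  FD 20: (-7,4) -> (-27,4) [heading=180, draw]
  FD 16: (-27,4) -> (-43,4) [heading=180, draw]
  LT 180: heading 180 -> 0
  -- iteration 4/4 --
  FD 20: (-43,4) -> (-23,4) [heading=0, draw]
  FD 16: (-23,4) -> (-7,4) [heading=0, draw]
  LT 180: heading 0 -> 180
]
LT 270: heading 180 -> 90
Final: pos=(-7,4), heading=90, 8 segment(s) drawn

Segment endpoints: x in {-43, -27, -23, -7}, y in {4, 4, 4, 4, 4, 4, 4, 4}
xmin=-43, ymin=4, xmax=-7, ymax=4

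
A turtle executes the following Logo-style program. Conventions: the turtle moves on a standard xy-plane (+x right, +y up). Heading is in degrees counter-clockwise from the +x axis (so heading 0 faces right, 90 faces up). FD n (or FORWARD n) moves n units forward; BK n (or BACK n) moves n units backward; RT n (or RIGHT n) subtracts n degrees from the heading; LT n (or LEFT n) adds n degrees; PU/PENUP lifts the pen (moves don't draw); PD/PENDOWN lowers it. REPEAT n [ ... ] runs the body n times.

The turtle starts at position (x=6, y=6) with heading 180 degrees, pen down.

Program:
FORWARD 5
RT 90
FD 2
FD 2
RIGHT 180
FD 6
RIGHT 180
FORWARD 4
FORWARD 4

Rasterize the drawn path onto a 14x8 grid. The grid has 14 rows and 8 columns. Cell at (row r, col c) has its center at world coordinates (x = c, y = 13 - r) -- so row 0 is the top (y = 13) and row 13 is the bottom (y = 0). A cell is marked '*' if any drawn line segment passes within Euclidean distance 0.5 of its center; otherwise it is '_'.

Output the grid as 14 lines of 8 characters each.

Answer: ________
_*______
_*______
_*______
_*______
_*______
_*______
_******_
_*______
_*______
________
________
________
________

Derivation:
Segment 0: (6,6) -> (1,6)
Segment 1: (1,6) -> (1,8)
Segment 2: (1,8) -> (1,10)
Segment 3: (1,10) -> (1,4)
Segment 4: (1,4) -> (1,8)
Segment 5: (1,8) -> (1,12)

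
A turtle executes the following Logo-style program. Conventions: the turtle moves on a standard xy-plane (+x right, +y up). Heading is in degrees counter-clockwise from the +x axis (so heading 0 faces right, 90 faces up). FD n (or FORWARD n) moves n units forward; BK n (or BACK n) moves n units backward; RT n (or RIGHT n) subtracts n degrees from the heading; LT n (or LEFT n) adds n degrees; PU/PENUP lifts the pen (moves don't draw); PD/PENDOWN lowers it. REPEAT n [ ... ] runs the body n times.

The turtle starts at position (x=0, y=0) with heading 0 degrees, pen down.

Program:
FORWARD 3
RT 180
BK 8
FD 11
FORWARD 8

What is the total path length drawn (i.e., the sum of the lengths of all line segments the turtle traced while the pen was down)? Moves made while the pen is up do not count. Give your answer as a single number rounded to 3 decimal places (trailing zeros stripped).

Executing turtle program step by step:
Start: pos=(0,0), heading=0, pen down
FD 3: (0,0) -> (3,0) [heading=0, draw]
RT 180: heading 0 -> 180
BK 8: (3,0) -> (11,0) [heading=180, draw]
FD 11: (11,0) -> (0,0) [heading=180, draw]
FD 8: (0,0) -> (-8,0) [heading=180, draw]
Final: pos=(-8,0), heading=180, 4 segment(s) drawn

Segment lengths:
  seg 1: (0,0) -> (3,0), length = 3
  seg 2: (3,0) -> (11,0), length = 8
  seg 3: (11,0) -> (0,0), length = 11
  seg 4: (0,0) -> (-8,0), length = 8
Total = 30

Answer: 30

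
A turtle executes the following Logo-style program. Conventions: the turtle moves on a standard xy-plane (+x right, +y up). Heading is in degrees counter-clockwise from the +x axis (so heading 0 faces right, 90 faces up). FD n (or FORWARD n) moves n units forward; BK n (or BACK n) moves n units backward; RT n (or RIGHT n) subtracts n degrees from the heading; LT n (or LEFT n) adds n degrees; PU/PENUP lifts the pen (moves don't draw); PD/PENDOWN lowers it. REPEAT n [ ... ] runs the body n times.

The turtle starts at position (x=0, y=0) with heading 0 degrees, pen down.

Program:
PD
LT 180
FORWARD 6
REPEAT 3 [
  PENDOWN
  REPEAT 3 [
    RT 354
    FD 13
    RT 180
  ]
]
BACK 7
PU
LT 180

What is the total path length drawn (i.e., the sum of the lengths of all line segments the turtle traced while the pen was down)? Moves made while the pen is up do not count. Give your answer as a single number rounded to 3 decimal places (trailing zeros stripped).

Executing turtle program step by step:
Start: pos=(0,0), heading=0, pen down
PD: pen down
LT 180: heading 0 -> 180
FD 6: (0,0) -> (-6,0) [heading=180, draw]
REPEAT 3 [
  -- iteration 1/3 --
  PD: pen down
  REPEAT 3 [
    -- iteration 1/3 --
    RT 354: heading 180 -> 186
    FD 13: (-6,0) -> (-18.929,-1.359) [heading=186, draw]
    RT 180: heading 186 -> 6
    -- iteration 2/3 --
    RT 354: heading 6 -> 12
    FD 13: (-18.929,-1.359) -> (-6.213,1.344) [heading=12, draw]
    RT 180: heading 12 -> 192
    -- iteration 3/3 --
    RT 354: heading 192 -> 198
    FD 13: (-6.213,1.344) -> (-18.577,-2.673) [heading=198, draw]
    RT 180: heading 198 -> 18
  ]
  -- iteration 2/3 --
  PD: pen down
  REPEAT 3 [
    -- iteration 1/3 --
    RT 354: heading 18 -> 24
    FD 13: (-18.577,-2.673) -> (-6.701,2.614) [heading=24, draw]
    RT 180: heading 24 -> 204
    -- iteration 2/3 --
    RT 354: heading 204 -> 210
    FD 13: (-6.701,2.614) -> (-17.959,-3.886) [heading=210, draw]
    RT 180: heading 210 -> 30
    -- iteration 3/3 --
    RT 354: heading 30 -> 36
    FD 13: (-17.959,-3.886) -> (-7.442,3.756) [heading=36, draw]
    RT 180: heading 36 -> 216
  ]
  -- iteration 3/3 --
  PD: pen down
  REPEAT 3 [
    -- iteration 1/3 --
    RT 354: heading 216 -> 222
    FD 13: (-7.442,3.756) -> (-17.103,-4.943) [heading=222, draw]
    RT 180: heading 222 -> 42
    -- iteration 2/3 --
    RT 354: heading 42 -> 48
    FD 13: (-17.103,-4.943) -> (-8.404,4.718) [heading=48, draw]
    RT 180: heading 48 -> 228
    -- iteration 3/3 --
    RT 354: heading 228 -> 234
    FD 13: (-8.404,4.718) -> (-16.045,-5.799) [heading=234, draw]
    RT 180: heading 234 -> 54
  ]
]
BK 7: (-16.045,-5.799) -> (-20.16,-11.463) [heading=54, draw]
PU: pen up
LT 180: heading 54 -> 234
Final: pos=(-20.16,-11.463), heading=234, 11 segment(s) drawn

Segment lengths:
  seg 1: (0,0) -> (-6,0), length = 6
  seg 2: (-6,0) -> (-18.929,-1.359), length = 13
  seg 3: (-18.929,-1.359) -> (-6.213,1.344), length = 13
  seg 4: (-6.213,1.344) -> (-18.577,-2.673), length = 13
  seg 5: (-18.577,-2.673) -> (-6.701,2.614), length = 13
  seg 6: (-6.701,2.614) -> (-17.959,-3.886), length = 13
  seg 7: (-17.959,-3.886) -> (-7.442,3.756), length = 13
  seg 8: (-7.442,3.756) -> (-17.103,-4.943), length = 13
  seg 9: (-17.103,-4.943) -> (-8.404,4.718), length = 13
  seg 10: (-8.404,4.718) -> (-16.045,-5.799), length = 13
  seg 11: (-16.045,-5.799) -> (-20.16,-11.463), length = 7
Total = 130

Answer: 130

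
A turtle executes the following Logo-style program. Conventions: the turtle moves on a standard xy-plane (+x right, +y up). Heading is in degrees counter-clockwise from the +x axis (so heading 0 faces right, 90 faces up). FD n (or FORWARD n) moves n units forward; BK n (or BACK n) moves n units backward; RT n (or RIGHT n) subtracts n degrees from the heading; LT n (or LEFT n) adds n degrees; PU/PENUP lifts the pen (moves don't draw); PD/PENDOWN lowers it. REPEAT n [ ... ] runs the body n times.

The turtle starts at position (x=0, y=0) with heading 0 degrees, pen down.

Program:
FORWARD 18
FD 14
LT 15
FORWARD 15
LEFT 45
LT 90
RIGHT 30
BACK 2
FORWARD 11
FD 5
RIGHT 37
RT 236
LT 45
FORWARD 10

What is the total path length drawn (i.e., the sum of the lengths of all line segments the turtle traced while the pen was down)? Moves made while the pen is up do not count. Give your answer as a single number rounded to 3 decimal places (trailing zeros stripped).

Executing turtle program step by step:
Start: pos=(0,0), heading=0, pen down
FD 18: (0,0) -> (18,0) [heading=0, draw]
FD 14: (18,0) -> (32,0) [heading=0, draw]
LT 15: heading 0 -> 15
FD 15: (32,0) -> (46.489,3.882) [heading=15, draw]
LT 45: heading 15 -> 60
LT 90: heading 60 -> 150
RT 30: heading 150 -> 120
BK 2: (46.489,3.882) -> (47.489,2.15) [heading=120, draw]
FD 11: (47.489,2.15) -> (41.989,11.677) [heading=120, draw]
FD 5: (41.989,11.677) -> (39.489,16.007) [heading=120, draw]
RT 37: heading 120 -> 83
RT 236: heading 83 -> 207
LT 45: heading 207 -> 252
FD 10: (39.489,16.007) -> (36.399,6.496) [heading=252, draw]
Final: pos=(36.399,6.496), heading=252, 7 segment(s) drawn

Segment lengths:
  seg 1: (0,0) -> (18,0), length = 18
  seg 2: (18,0) -> (32,0), length = 14
  seg 3: (32,0) -> (46.489,3.882), length = 15
  seg 4: (46.489,3.882) -> (47.489,2.15), length = 2
  seg 5: (47.489,2.15) -> (41.989,11.677), length = 11
  seg 6: (41.989,11.677) -> (39.489,16.007), length = 5
  seg 7: (39.489,16.007) -> (36.399,6.496), length = 10
Total = 75

Answer: 75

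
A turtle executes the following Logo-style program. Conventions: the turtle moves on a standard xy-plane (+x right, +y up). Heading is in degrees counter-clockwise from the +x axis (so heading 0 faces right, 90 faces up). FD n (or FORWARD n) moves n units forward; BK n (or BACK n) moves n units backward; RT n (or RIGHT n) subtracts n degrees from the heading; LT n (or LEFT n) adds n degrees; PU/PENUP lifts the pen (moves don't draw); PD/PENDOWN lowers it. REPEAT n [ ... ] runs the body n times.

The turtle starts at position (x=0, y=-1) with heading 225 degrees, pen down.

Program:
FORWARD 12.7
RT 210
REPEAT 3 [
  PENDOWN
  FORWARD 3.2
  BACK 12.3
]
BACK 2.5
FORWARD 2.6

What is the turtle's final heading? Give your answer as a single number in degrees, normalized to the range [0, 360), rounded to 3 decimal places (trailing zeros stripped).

Executing turtle program step by step:
Start: pos=(0,-1), heading=225, pen down
FD 12.7: (0,-1) -> (-8.98,-9.98) [heading=225, draw]
RT 210: heading 225 -> 15
REPEAT 3 [
  -- iteration 1/3 --
  PD: pen down
  FD 3.2: (-8.98,-9.98) -> (-5.889,-9.152) [heading=15, draw]
  BK 12.3: (-5.889,-9.152) -> (-17.77,-12.336) [heading=15, draw]
  -- iteration 2/3 --
  PD: pen down
  FD 3.2: (-17.77,-12.336) -> (-14.679,-11.507) [heading=15, draw]
  BK 12.3: (-14.679,-11.507) -> (-26.56,-14.691) [heading=15, draw]
  -- iteration 3/3 --
  PD: pen down
  FD 3.2: (-26.56,-14.691) -> (-23.469,-13.863) [heading=15, draw]
  BK 12.3: (-23.469,-13.863) -> (-35.35,-17.046) [heading=15, draw]
]
BK 2.5: (-35.35,-17.046) -> (-37.765,-17.693) [heading=15, draw]
FD 2.6: (-37.765,-17.693) -> (-35.253,-17.02) [heading=15, draw]
Final: pos=(-35.253,-17.02), heading=15, 9 segment(s) drawn

Answer: 15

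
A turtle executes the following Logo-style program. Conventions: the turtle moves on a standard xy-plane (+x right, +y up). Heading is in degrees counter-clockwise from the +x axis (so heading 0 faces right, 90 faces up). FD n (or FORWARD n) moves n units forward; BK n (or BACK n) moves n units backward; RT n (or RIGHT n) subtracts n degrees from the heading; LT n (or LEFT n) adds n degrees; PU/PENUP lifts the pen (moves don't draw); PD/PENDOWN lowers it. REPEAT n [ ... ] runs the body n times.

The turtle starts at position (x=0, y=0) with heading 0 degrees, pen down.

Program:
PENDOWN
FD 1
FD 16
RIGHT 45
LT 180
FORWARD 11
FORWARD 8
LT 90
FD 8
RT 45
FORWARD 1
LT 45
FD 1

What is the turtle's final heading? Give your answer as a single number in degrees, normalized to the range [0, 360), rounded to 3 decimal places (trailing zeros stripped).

Executing turtle program step by step:
Start: pos=(0,0), heading=0, pen down
PD: pen down
FD 1: (0,0) -> (1,0) [heading=0, draw]
FD 16: (1,0) -> (17,0) [heading=0, draw]
RT 45: heading 0 -> 315
LT 180: heading 315 -> 135
FD 11: (17,0) -> (9.222,7.778) [heading=135, draw]
FD 8: (9.222,7.778) -> (3.565,13.435) [heading=135, draw]
LT 90: heading 135 -> 225
FD 8: (3.565,13.435) -> (-2.092,7.778) [heading=225, draw]
RT 45: heading 225 -> 180
FD 1: (-2.092,7.778) -> (-3.092,7.778) [heading=180, draw]
LT 45: heading 180 -> 225
FD 1: (-3.092,7.778) -> (-3.799,7.071) [heading=225, draw]
Final: pos=(-3.799,7.071), heading=225, 7 segment(s) drawn

Answer: 225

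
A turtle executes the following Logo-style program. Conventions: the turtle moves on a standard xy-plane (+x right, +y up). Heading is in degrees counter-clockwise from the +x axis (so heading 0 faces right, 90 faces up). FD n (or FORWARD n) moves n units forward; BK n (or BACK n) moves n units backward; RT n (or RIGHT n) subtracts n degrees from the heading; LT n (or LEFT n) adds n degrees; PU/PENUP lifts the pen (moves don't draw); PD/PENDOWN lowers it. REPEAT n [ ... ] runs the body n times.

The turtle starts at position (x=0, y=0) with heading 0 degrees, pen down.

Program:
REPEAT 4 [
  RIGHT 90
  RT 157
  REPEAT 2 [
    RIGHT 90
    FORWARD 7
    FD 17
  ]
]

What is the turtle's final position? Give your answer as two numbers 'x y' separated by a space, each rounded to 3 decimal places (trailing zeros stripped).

Executing turtle program step by step:
Start: pos=(0,0), heading=0, pen down
REPEAT 4 [
  -- iteration 1/4 --
  RT 90: heading 0 -> 270
  RT 157: heading 270 -> 113
  REPEAT 2 [
    -- iteration 1/2 --
    RT 90: heading 113 -> 23
    FD 7: (0,0) -> (6.444,2.735) [heading=23, draw]
    FD 17: (6.444,2.735) -> (22.092,9.378) [heading=23, draw]
    -- iteration 2/2 --
    RT 90: heading 23 -> 293
    FD 7: (22.092,9.378) -> (24.827,2.934) [heading=293, draw]
    FD 17: (24.827,2.934) -> (31.47,-12.715) [heading=293, draw]
  ]
  -- iteration 2/4 --
  RT 90: heading 293 -> 203
  RT 157: heading 203 -> 46
  REPEAT 2 [
    -- iteration 1/2 --
    RT 90: heading 46 -> 316
    FD 7: (31.47,-12.715) -> (36.505,-17.577) [heading=316, draw]
    FD 17: (36.505,-17.577) -> (48.734,-29.386) [heading=316, draw]
    -- iteration 2/2 --
    RT 90: heading 316 -> 226
    FD 7: (48.734,-29.386) -> (43.871,-34.422) [heading=226, draw]
    FD 17: (43.871,-34.422) -> (32.062,-46.651) [heading=226, draw]
  ]
  -- iteration 3/4 --
  RT 90: heading 226 -> 136
  RT 157: heading 136 -> 339
  REPEAT 2 [
    -- iteration 1/2 --
    RT 90: heading 339 -> 249
    FD 7: (32.062,-46.651) -> (29.553,-53.186) [heading=249, draw]
    FD 17: (29.553,-53.186) -> (23.461,-69.056) [heading=249, draw]
    -- iteration 2/2 --
    RT 90: heading 249 -> 159
    FD 7: (23.461,-69.056) -> (16.926,-66.548) [heading=159, draw]
    FD 17: (16.926,-66.548) -> (1.055,-60.456) [heading=159, draw]
  ]
  -- iteration 4/4 --
  RT 90: heading 159 -> 69
  RT 157: heading 69 -> 272
  REPEAT 2 [
    -- iteration 1/2 --
    RT 90: heading 272 -> 182
    FD 7: (1.055,-60.456) -> (-5.94,-60.7) [heading=182, draw]
    FD 17: (-5.94,-60.7) -> (-22.93,-61.293) [heading=182, draw]
    -- iteration 2/2 --
    RT 90: heading 182 -> 92
    FD 7: (-22.93,-61.293) -> (-23.174,-54.297) [heading=92, draw]
    FD 17: (-23.174,-54.297) -> (-23.768,-37.308) [heading=92, draw]
  ]
]
Final: pos=(-23.768,-37.308), heading=92, 16 segment(s) drawn

Answer: -23.768 -37.308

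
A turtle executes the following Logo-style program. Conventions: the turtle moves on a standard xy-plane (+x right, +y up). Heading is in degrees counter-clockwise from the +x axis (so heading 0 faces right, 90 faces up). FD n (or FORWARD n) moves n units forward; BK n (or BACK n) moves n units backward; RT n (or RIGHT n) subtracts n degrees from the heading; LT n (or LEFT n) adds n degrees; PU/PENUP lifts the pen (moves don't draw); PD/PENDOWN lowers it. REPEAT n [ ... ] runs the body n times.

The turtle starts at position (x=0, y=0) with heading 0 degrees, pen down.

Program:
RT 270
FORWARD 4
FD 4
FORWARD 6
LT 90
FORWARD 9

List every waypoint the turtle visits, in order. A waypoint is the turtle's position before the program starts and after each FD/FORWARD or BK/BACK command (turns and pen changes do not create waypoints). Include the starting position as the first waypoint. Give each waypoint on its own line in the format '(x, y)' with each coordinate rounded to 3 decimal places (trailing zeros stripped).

Executing turtle program step by step:
Start: pos=(0,0), heading=0, pen down
RT 270: heading 0 -> 90
FD 4: (0,0) -> (0,4) [heading=90, draw]
FD 4: (0,4) -> (0,8) [heading=90, draw]
FD 6: (0,8) -> (0,14) [heading=90, draw]
LT 90: heading 90 -> 180
FD 9: (0,14) -> (-9,14) [heading=180, draw]
Final: pos=(-9,14), heading=180, 4 segment(s) drawn
Waypoints (5 total):
(0, 0)
(0, 4)
(0, 8)
(0, 14)
(-9, 14)

Answer: (0, 0)
(0, 4)
(0, 8)
(0, 14)
(-9, 14)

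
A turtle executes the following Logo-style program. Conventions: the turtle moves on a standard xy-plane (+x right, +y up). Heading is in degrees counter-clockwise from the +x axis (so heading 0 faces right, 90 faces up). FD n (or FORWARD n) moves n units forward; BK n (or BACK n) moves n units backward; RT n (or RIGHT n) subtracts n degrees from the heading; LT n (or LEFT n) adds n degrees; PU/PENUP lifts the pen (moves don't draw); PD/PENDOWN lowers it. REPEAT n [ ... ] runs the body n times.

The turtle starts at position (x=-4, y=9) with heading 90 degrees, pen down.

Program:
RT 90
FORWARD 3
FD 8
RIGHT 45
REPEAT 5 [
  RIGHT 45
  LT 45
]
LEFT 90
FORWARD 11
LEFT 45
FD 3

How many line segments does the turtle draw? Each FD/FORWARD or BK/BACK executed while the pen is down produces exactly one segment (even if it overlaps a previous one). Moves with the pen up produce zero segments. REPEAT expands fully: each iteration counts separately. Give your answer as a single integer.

Answer: 4

Derivation:
Executing turtle program step by step:
Start: pos=(-4,9), heading=90, pen down
RT 90: heading 90 -> 0
FD 3: (-4,9) -> (-1,9) [heading=0, draw]
FD 8: (-1,9) -> (7,9) [heading=0, draw]
RT 45: heading 0 -> 315
REPEAT 5 [
  -- iteration 1/5 --
  RT 45: heading 315 -> 270
  LT 45: heading 270 -> 315
  -- iteration 2/5 --
  RT 45: heading 315 -> 270
  LT 45: heading 270 -> 315
  -- iteration 3/5 --
  RT 45: heading 315 -> 270
  LT 45: heading 270 -> 315
  -- iteration 4/5 --
  RT 45: heading 315 -> 270
  LT 45: heading 270 -> 315
  -- iteration 5/5 --
  RT 45: heading 315 -> 270
  LT 45: heading 270 -> 315
]
LT 90: heading 315 -> 45
FD 11: (7,9) -> (14.778,16.778) [heading=45, draw]
LT 45: heading 45 -> 90
FD 3: (14.778,16.778) -> (14.778,19.778) [heading=90, draw]
Final: pos=(14.778,19.778), heading=90, 4 segment(s) drawn
Segments drawn: 4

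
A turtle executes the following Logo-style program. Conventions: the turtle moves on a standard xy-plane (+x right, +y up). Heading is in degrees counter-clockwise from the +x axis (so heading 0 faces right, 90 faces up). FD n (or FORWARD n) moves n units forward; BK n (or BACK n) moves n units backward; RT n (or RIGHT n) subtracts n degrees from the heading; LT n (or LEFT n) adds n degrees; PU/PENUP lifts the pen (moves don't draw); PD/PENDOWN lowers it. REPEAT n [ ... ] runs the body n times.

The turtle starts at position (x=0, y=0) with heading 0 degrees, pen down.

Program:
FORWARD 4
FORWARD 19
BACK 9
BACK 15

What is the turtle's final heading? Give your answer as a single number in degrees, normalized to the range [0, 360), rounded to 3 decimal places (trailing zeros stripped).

Answer: 0

Derivation:
Executing turtle program step by step:
Start: pos=(0,0), heading=0, pen down
FD 4: (0,0) -> (4,0) [heading=0, draw]
FD 19: (4,0) -> (23,0) [heading=0, draw]
BK 9: (23,0) -> (14,0) [heading=0, draw]
BK 15: (14,0) -> (-1,0) [heading=0, draw]
Final: pos=(-1,0), heading=0, 4 segment(s) drawn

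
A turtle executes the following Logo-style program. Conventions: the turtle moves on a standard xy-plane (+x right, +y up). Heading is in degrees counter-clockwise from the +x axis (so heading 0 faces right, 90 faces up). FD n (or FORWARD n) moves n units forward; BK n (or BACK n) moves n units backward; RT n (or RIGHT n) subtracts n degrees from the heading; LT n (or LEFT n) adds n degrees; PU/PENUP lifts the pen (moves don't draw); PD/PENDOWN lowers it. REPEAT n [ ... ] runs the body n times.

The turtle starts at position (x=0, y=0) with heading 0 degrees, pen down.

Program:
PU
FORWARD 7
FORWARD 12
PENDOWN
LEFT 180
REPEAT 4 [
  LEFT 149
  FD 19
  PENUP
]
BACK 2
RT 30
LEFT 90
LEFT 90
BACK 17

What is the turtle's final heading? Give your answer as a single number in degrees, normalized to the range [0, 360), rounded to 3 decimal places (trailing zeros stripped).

Executing turtle program step by step:
Start: pos=(0,0), heading=0, pen down
PU: pen up
FD 7: (0,0) -> (7,0) [heading=0, move]
FD 12: (7,0) -> (19,0) [heading=0, move]
PD: pen down
LT 180: heading 0 -> 180
REPEAT 4 [
  -- iteration 1/4 --
  LT 149: heading 180 -> 329
  FD 19: (19,0) -> (35.286,-9.786) [heading=329, draw]
  PU: pen up
  -- iteration 2/4 --
  LT 149: heading 329 -> 118
  FD 19: (35.286,-9.786) -> (26.366,6.99) [heading=118, move]
  PU: pen up
  -- iteration 3/4 --
  LT 149: heading 118 -> 267
  FD 19: (26.366,6.99) -> (25.372,-11.984) [heading=267, move]
  PU: pen up
  -- iteration 4/4 --
  LT 149: heading 267 -> 56
  FD 19: (25.372,-11.984) -> (35.997,3.768) [heading=56, move]
  PU: pen up
]
BK 2: (35.997,3.768) -> (34.878,2.11) [heading=56, move]
RT 30: heading 56 -> 26
LT 90: heading 26 -> 116
LT 90: heading 116 -> 206
BK 17: (34.878,2.11) -> (50.158,9.562) [heading=206, move]
Final: pos=(50.158,9.562), heading=206, 1 segment(s) drawn

Answer: 206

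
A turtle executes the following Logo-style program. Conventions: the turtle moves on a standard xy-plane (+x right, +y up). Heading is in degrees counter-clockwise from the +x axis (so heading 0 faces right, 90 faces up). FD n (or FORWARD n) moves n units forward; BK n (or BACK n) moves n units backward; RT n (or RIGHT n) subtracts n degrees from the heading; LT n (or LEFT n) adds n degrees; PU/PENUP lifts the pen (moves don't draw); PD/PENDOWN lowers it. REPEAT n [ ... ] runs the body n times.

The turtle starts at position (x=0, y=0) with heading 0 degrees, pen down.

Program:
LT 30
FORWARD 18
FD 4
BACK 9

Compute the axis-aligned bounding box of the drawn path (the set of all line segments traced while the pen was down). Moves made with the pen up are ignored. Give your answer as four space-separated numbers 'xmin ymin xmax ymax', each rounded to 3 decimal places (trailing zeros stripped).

Executing turtle program step by step:
Start: pos=(0,0), heading=0, pen down
LT 30: heading 0 -> 30
FD 18: (0,0) -> (15.588,9) [heading=30, draw]
FD 4: (15.588,9) -> (19.053,11) [heading=30, draw]
BK 9: (19.053,11) -> (11.258,6.5) [heading=30, draw]
Final: pos=(11.258,6.5), heading=30, 3 segment(s) drawn

Segment endpoints: x in {0, 11.258, 15.588, 19.053}, y in {0, 6.5, 9, 11}
xmin=0, ymin=0, xmax=19.053, ymax=11

Answer: 0 0 19.053 11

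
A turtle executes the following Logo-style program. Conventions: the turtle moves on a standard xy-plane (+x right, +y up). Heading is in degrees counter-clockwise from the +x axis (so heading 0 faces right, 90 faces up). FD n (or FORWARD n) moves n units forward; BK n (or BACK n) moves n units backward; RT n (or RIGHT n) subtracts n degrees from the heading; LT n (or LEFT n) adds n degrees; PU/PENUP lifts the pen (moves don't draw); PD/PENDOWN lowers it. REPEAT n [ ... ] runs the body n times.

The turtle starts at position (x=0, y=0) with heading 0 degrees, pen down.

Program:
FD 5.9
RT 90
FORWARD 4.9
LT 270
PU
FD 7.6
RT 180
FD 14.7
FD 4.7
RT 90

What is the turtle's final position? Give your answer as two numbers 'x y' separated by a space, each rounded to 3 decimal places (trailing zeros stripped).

Answer: 17.7 -4.9

Derivation:
Executing turtle program step by step:
Start: pos=(0,0), heading=0, pen down
FD 5.9: (0,0) -> (5.9,0) [heading=0, draw]
RT 90: heading 0 -> 270
FD 4.9: (5.9,0) -> (5.9,-4.9) [heading=270, draw]
LT 270: heading 270 -> 180
PU: pen up
FD 7.6: (5.9,-4.9) -> (-1.7,-4.9) [heading=180, move]
RT 180: heading 180 -> 0
FD 14.7: (-1.7,-4.9) -> (13,-4.9) [heading=0, move]
FD 4.7: (13,-4.9) -> (17.7,-4.9) [heading=0, move]
RT 90: heading 0 -> 270
Final: pos=(17.7,-4.9), heading=270, 2 segment(s) drawn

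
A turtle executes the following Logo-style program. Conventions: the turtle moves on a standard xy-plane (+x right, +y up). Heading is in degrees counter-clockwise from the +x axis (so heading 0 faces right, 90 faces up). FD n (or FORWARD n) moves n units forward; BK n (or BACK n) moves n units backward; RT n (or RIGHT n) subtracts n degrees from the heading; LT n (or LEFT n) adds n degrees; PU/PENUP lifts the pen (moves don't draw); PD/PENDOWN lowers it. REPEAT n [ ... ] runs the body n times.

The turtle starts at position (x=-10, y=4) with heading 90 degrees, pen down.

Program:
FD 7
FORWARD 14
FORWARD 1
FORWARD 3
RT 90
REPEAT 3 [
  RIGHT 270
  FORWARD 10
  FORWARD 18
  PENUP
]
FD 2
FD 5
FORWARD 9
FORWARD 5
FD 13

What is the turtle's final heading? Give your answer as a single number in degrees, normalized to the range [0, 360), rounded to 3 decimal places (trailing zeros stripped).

Answer: 270

Derivation:
Executing turtle program step by step:
Start: pos=(-10,4), heading=90, pen down
FD 7: (-10,4) -> (-10,11) [heading=90, draw]
FD 14: (-10,11) -> (-10,25) [heading=90, draw]
FD 1: (-10,25) -> (-10,26) [heading=90, draw]
FD 3: (-10,26) -> (-10,29) [heading=90, draw]
RT 90: heading 90 -> 0
REPEAT 3 [
  -- iteration 1/3 --
  RT 270: heading 0 -> 90
  FD 10: (-10,29) -> (-10,39) [heading=90, draw]
  FD 18: (-10,39) -> (-10,57) [heading=90, draw]
  PU: pen up
  -- iteration 2/3 --
  RT 270: heading 90 -> 180
  FD 10: (-10,57) -> (-20,57) [heading=180, move]
  FD 18: (-20,57) -> (-38,57) [heading=180, move]
  PU: pen up
  -- iteration 3/3 --
  RT 270: heading 180 -> 270
  FD 10: (-38,57) -> (-38,47) [heading=270, move]
  FD 18: (-38,47) -> (-38,29) [heading=270, move]
  PU: pen up
]
FD 2: (-38,29) -> (-38,27) [heading=270, move]
FD 5: (-38,27) -> (-38,22) [heading=270, move]
FD 9: (-38,22) -> (-38,13) [heading=270, move]
FD 5: (-38,13) -> (-38,8) [heading=270, move]
FD 13: (-38,8) -> (-38,-5) [heading=270, move]
Final: pos=(-38,-5), heading=270, 6 segment(s) drawn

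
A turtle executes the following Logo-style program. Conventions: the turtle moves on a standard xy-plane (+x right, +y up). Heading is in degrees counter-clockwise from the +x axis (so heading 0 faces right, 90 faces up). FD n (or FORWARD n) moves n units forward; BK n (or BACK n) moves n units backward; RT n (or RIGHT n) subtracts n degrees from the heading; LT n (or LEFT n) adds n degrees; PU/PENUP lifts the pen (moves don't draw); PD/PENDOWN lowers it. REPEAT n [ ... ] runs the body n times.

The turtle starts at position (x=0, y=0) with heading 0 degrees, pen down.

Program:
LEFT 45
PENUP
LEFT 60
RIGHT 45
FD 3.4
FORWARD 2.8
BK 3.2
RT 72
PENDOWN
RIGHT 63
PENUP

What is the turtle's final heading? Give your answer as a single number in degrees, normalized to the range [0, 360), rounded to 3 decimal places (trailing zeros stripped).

Answer: 285

Derivation:
Executing turtle program step by step:
Start: pos=(0,0), heading=0, pen down
LT 45: heading 0 -> 45
PU: pen up
LT 60: heading 45 -> 105
RT 45: heading 105 -> 60
FD 3.4: (0,0) -> (1.7,2.944) [heading=60, move]
FD 2.8: (1.7,2.944) -> (3.1,5.369) [heading=60, move]
BK 3.2: (3.1,5.369) -> (1.5,2.598) [heading=60, move]
RT 72: heading 60 -> 348
PD: pen down
RT 63: heading 348 -> 285
PU: pen up
Final: pos=(1.5,2.598), heading=285, 0 segment(s) drawn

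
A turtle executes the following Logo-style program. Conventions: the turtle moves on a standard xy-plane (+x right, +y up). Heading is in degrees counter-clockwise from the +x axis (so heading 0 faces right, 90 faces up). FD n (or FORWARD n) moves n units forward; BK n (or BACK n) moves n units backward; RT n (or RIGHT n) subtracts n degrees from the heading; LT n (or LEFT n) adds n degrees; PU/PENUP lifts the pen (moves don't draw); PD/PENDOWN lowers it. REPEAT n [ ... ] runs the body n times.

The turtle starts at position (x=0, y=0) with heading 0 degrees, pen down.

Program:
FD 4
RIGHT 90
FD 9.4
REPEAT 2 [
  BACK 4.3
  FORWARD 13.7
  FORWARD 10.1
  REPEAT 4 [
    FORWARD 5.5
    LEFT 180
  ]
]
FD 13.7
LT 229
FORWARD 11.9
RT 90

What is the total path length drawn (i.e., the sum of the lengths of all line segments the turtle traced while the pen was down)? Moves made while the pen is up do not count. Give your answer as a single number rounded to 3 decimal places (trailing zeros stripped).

Executing turtle program step by step:
Start: pos=(0,0), heading=0, pen down
FD 4: (0,0) -> (4,0) [heading=0, draw]
RT 90: heading 0 -> 270
FD 9.4: (4,0) -> (4,-9.4) [heading=270, draw]
REPEAT 2 [
  -- iteration 1/2 --
  BK 4.3: (4,-9.4) -> (4,-5.1) [heading=270, draw]
  FD 13.7: (4,-5.1) -> (4,-18.8) [heading=270, draw]
  FD 10.1: (4,-18.8) -> (4,-28.9) [heading=270, draw]
  REPEAT 4 [
    -- iteration 1/4 --
    FD 5.5: (4,-28.9) -> (4,-34.4) [heading=270, draw]
    LT 180: heading 270 -> 90
    -- iteration 2/4 --
    FD 5.5: (4,-34.4) -> (4,-28.9) [heading=90, draw]
    LT 180: heading 90 -> 270
    -- iteration 3/4 --
    FD 5.5: (4,-28.9) -> (4,-34.4) [heading=270, draw]
    LT 180: heading 270 -> 90
    -- iteration 4/4 --
    FD 5.5: (4,-34.4) -> (4,-28.9) [heading=90, draw]
    LT 180: heading 90 -> 270
  ]
  -- iteration 2/2 --
  BK 4.3: (4,-28.9) -> (4,-24.6) [heading=270, draw]
  FD 13.7: (4,-24.6) -> (4,-38.3) [heading=270, draw]
  FD 10.1: (4,-38.3) -> (4,-48.4) [heading=270, draw]
  REPEAT 4 [
    -- iteration 1/4 --
    FD 5.5: (4,-48.4) -> (4,-53.9) [heading=270, draw]
    LT 180: heading 270 -> 90
    -- iteration 2/4 --
    FD 5.5: (4,-53.9) -> (4,-48.4) [heading=90, draw]
    LT 180: heading 90 -> 270
    -- iteration 3/4 --
    FD 5.5: (4,-48.4) -> (4,-53.9) [heading=270, draw]
    LT 180: heading 270 -> 90
    -- iteration 4/4 --
    FD 5.5: (4,-53.9) -> (4,-48.4) [heading=90, draw]
    LT 180: heading 90 -> 270
  ]
]
FD 13.7: (4,-48.4) -> (4,-62.1) [heading=270, draw]
LT 229: heading 270 -> 139
FD 11.9: (4,-62.1) -> (-4.981,-54.293) [heading=139, draw]
RT 90: heading 139 -> 49
Final: pos=(-4.981,-54.293), heading=49, 18 segment(s) drawn

Segment lengths:
  seg 1: (0,0) -> (4,0), length = 4
  seg 2: (4,0) -> (4,-9.4), length = 9.4
  seg 3: (4,-9.4) -> (4,-5.1), length = 4.3
  seg 4: (4,-5.1) -> (4,-18.8), length = 13.7
  seg 5: (4,-18.8) -> (4,-28.9), length = 10.1
  seg 6: (4,-28.9) -> (4,-34.4), length = 5.5
  seg 7: (4,-34.4) -> (4,-28.9), length = 5.5
  seg 8: (4,-28.9) -> (4,-34.4), length = 5.5
  seg 9: (4,-34.4) -> (4,-28.9), length = 5.5
  seg 10: (4,-28.9) -> (4,-24.6), length = 4.3
  seg 11: (4,-24.6) -> (4,-38.3), length = 13.7
  seg 12: (4,-38.3) -> (4,-48.4), length = 10.1
  seg 13: (4,-48.4) -> (4,-53.9), length = 5.5
  seg 14: (4,-53.9) -> (4,-48.4), length = 5.5
  seg 15: (4,-48.4) -> (4,-53.9), length = 5.5
  seg 16: (4,-53.9) -> (4,-48.4), length = 5.5
  seg 17: (4,-48.4) -> (4,-62.1), length = 13.7
  seg 18: (4,-62.1) -> (-4.981,-54.293), length = 11.9
Total = 139.2

Answer: 139.2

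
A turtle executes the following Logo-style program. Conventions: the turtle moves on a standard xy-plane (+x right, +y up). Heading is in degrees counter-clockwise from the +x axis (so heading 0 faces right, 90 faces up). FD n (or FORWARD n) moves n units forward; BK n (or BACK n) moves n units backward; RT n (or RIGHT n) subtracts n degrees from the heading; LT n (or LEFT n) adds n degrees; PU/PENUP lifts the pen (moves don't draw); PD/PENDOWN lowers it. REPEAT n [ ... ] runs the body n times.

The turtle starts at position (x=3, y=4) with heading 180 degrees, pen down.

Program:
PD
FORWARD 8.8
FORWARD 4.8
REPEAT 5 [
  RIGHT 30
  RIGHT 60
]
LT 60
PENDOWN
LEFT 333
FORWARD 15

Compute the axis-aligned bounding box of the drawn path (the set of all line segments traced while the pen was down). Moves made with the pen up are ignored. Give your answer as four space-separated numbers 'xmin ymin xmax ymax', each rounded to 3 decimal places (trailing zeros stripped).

Executing turtle program step by step:
Start: pos=(3,4), heading=180, pen down
PD: pen down
FD 8.8: (3,4) -> (-5.8,4) [heading=180, draw]
FD 4.8: (-5.8,4) -> (-10.6,4) [heading=180, draw]
REPEAT 5 [
  -- iteration 1/5 --
  RT 30: heading 180 -> 150
  RT 60: heading 150 -> 90
  -- iteration 2/5 --
  RT 30: heading 90 -> 60
  RT 60: heading 60 -> 0
  -- iteration 3/5 --
  RT 30: heading 0 -> 330
  RT 60: heading 330 -> 270
  -- iteration 4/5 --
  RT 30: heading 270 -> 240
  RT 60: heading 240 -> 180
  -- iteration 5/5 --
  RT 30: heading 180 -> 150
  RT 60: heading 150 -> 90
]
LT 60: heading 90 -> 150
PD: pen down
LT 333: heading 150 -> 123
FD 15: (-10.6,4) -> (-18.77,16.58) [heading=123, draw]
Final: pos=(-18.77,16.58), heading=123, 3 segment(s) drawn

Segment endpoints: x in {-18.77, -10.6, -5.8, 3}, y in {4, 4, 4, 16.58}
xmin=-18.77, ymin=4, xmax=3, ymax=16.58

Answer: -18.77 4 3 16.58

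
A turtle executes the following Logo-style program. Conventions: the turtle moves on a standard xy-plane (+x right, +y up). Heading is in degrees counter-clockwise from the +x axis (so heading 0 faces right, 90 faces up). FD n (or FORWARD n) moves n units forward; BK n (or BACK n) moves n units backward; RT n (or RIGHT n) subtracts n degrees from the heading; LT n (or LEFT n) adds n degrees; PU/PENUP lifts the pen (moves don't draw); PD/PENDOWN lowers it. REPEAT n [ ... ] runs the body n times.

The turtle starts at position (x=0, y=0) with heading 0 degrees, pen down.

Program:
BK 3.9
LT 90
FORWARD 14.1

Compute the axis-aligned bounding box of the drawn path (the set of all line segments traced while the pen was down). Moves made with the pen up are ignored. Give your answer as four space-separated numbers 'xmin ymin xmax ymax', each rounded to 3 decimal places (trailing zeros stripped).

Executing turtle program step by step:
Start: pos=(0,0), heading=0, pen down
BK 3.9: (0,0) -> (-3.9,0) [heading=0, draw]
LT 90: heading 0 -> 90
FD 14.1: (-3.9,0) -> (-3.9,14.1) [heading=90, draw]
Final: pos=(-3.9,14.1), heading=90, 2 segment(s) drawn

Segment endpoints: x in {-3.9, -3.9, 0}, y in {0, 14.1}
xmin=-3.9, ymin=0, xmax=0, ymax=14.1

Answer: -3.9 0 0 14.1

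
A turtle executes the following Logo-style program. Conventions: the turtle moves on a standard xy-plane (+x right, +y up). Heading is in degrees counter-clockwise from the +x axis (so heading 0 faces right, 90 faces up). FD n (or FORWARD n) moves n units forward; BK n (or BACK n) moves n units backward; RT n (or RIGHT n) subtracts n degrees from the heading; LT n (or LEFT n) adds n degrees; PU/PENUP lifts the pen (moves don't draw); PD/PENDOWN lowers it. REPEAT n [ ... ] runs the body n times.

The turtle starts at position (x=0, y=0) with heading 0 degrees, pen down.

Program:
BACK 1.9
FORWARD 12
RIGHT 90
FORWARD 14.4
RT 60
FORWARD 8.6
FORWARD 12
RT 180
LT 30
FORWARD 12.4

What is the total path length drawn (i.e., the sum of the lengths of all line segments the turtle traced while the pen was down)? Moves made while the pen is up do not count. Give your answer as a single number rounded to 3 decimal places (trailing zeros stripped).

Answer: 61.3

Derivation:
Executing turtle program step by step:
Start: pos=(0,0), heading=0, pen down
BK 1.9: (0,0) -> (-1.9,0) [heading=0, draw]
FD 12: (-1.9,0) -> (10.1,0) [heading=0, draw]
RT 90: heading 0 -> 270
FD 14.4: (10.1,0) -> (10.1,-14.4) [heading=270, draw]
RT 60: heading 270 -> 210
FD 8.6: (10.1,-14.4) -> (2.652,-18.7) [heading=210, draw]
FD 12: (2.652,-18.7) -> (-7.74,-24.7) [heading=210, draw]
RT 180: heading 210 -> 30
LT 30: heading 30 -> 60
FD 12.4: (-7.74,-24.7) -> (-1.54,-13.961) [heading=60, draw]
Final: pos=(-1.54,-13.961), heading=60, 6 segment(s) drawn

Segment lengths:
  seg 1: (0,0) -> (-1.9,0), length = 1.9
  seg 2: (-1.9,0) -> (10.1,0), length = 12
  seg 3: (10.1,0) -> (10.1,-14.4), length = 14.4
  seg 4: (10.1,-14.4) -> (2.652,-18.7), length = 8.6
  seg 5: (2.652,-18.7) -> (-7.74,-24.7), length = 12
  seg 6: (-7.74,-24.7) -> (-1.54,-13.961), length = 12.4
Total = 61.3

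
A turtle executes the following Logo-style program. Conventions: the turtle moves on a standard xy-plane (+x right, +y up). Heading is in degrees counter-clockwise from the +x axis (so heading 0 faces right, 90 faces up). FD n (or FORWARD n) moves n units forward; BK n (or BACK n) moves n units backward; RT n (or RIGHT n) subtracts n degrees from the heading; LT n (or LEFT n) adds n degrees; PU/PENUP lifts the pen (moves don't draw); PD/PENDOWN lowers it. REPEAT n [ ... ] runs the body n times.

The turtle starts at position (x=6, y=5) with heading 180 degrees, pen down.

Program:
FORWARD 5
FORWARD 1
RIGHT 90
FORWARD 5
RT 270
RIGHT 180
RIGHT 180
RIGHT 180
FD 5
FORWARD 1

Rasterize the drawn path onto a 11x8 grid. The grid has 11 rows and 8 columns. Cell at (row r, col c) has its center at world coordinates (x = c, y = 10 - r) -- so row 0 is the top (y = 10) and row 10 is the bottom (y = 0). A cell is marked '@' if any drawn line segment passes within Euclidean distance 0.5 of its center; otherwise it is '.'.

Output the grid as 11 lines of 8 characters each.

Answer: @@@@@@@.
@.......
@.......
@.......
@.......
@@@@@@@.
........
........
........
........
........

Derivation:
Segment 0: (6,5) -> (1,5)
Segment 1: (1,5) -> (0,5)
Segment 2: (0,5) -> (0,10)
Segment 3: (0,10) -> (5,10)
Segment 4: (5,10) -> (6,10)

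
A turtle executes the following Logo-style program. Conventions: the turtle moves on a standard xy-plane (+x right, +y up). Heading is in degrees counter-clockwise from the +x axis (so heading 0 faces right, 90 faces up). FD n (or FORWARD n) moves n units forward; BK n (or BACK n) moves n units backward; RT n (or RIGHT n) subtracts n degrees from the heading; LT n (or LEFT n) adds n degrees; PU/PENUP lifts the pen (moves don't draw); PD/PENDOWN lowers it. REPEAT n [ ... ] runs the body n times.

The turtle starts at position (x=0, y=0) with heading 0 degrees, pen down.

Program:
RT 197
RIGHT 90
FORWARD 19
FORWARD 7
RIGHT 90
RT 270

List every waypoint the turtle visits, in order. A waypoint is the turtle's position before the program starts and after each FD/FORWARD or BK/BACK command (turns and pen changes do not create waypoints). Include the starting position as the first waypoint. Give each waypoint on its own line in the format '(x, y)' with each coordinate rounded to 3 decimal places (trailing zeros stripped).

Answer: (0, 0)
(5.555, 18.17)
(7.602, 24.864)

Derivation:
Executing turtle program step by step:
Start: pos=(0,0), heading=0, pen down
RT 197: heading 0 -> 163
RT 90: heading 163 -> 73
FD 19: (0,0) -> (5.555,18.17) [heading=73, draw]
FD 7: (5.555,18.17) -> (7.602,24.864) [heading=73, draw]
RT 90: heading 73 -> 343
RT 270: heading 343 -> 73
Final: pos=(7.602,24.864), heading=73, 2 segment(s) drawn
Waypoints (3 total):
(0, 0)
(5.555, 18.17)
(7.602, 24.864)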